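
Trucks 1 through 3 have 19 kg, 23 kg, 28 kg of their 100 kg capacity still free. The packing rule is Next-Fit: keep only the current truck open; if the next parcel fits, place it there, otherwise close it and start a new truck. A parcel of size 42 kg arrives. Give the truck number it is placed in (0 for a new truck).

Next-Fit only looks at truck 3, which has 28 kg free.
42 kg does not fit, so a new truck is opened.

0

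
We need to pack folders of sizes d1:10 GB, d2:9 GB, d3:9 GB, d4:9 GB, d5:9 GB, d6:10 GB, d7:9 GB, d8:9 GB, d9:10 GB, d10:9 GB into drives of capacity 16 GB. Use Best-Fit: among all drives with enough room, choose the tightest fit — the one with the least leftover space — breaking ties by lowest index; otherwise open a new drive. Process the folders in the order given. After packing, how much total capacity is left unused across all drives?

Put d1 (10 GB) in drive 1; 6 GB remain.
Put d2 (9 GB) in drive 2; 7 GB remain.
Put d3 (9 GB) in drive 3; 7 GB remain.
Put d4 (9 GB) in drive 4; 7 GB remain.
Put d5 (9 GB) in drive 5; 7 GB remain.
Put d6 (10 GB) in drive 6; 6 GB remain.
Put d7 (9 GB) in drive 7; 7 GB remain.
Put d8 (9 GB) in drive 8; 7 GB remain.
Put d9 (10 GB) in drive 9; 6 GB remain.
Put d10 (9 GB) in drive 10; 7 GB remain.
10 drives × 16 GB = 160 GB; used 93 GB; unused 67 GB.

67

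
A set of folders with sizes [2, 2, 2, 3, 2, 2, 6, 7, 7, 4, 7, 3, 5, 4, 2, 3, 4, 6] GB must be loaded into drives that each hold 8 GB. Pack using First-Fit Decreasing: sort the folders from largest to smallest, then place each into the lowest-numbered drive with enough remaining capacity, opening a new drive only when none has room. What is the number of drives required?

10

Sorted descending: 7, 7, 7, 6, 6, 5, 4, 4, 4, 3, 3, 3, 2, 2, 2, 2, 2, 2.
7 GB → drive 1 (remaining 1 GB)
7 GB → drive 2 (remaining 1 GB)
7 GB → drive 3 (remaining 1 GB)
6 GB → drive 4 (remaining 2 GB)
6 GB → drive 5 (remaining 2 GB)
5 GB → drive 6 (remaining 3 GB)
4 GB → drive 7 (remaining 4 GB)
4 GB → drive 7 (remaining 0 GB)
4 GB → drive 8 (remaining 4 GB)
3 GB → drive 6 (remaining 0 GB)
3 GB → drive 8 (remaining 1 GB)
3 GB → drive 9 (remaining 5 GB)
2 GB → drive 4 (remaining 0 GB)
2 GB → drive 5 (remaining 0 GB)
2 GB → drive 9 (remaining 3 GB)
2 GB → drive 9 (remaining 1 GB)
2 GB → drive 10 (remaining 6 GB)
2 GB → drive 10 (remaining 4 GB)
Final drives: [7] [7] [7] [6,2] [6,2] [5,3] [4,4] [4,3] [3,2,2] [2,2].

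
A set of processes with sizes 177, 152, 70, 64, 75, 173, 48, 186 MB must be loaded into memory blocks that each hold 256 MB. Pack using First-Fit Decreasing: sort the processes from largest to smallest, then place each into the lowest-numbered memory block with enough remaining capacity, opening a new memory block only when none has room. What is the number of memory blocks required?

Sorted descending: 186, 177, 173, 152, 75, 70, 64, 48.
Put 186 MB in memory block 1; 70 MB remain.
Put 177 MB in memory block 2; 79 MB remain.
Put 173 MB in memory block 3; 83 MB remain.
Put 152 MB in memory block 4; 104 MB remain.
Put 75 MB in memory block 2; 4 MB remain.
Put 70 MB in memory block 1; 0 MB remain.
Put 64 MB in memory block 3; 19 MB remain.
Put 48 MB in memory block 4; 56 MB remain.
Final memory blocks: [186,70] [177,75] [173,64] [152,48].

4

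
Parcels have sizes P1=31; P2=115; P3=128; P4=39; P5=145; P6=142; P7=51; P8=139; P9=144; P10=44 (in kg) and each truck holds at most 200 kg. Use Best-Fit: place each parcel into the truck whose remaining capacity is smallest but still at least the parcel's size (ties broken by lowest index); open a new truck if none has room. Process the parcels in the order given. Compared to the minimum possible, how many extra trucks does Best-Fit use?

0

Best-Fit: [31,115,39] [128] [145,51] [142] [139] [144,44] → 6 trucks.
6 parcels exceed 100 kg (half the capacity), and no two of those can share a truck, so at least 6 trucks are needed.
So 6 is already optimal.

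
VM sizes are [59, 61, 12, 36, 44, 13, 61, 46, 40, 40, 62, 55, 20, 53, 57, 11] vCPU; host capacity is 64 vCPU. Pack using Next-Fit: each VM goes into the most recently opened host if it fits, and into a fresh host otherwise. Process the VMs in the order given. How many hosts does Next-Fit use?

59 vCPU → host 1 (remaining 5 vCPU)
61 vCPU → host 2 (remaining 3 vCPU)
12 vCPU → host 3 (remaining 52 vCPU)
36 vCPU → host 3 (remaining 16 vCPU)
44 vCPU → host 4 (remaining 20 vCPU)
13 vCPU → host 4 (remaining 7 vCPU)
61 vCPU → host 5 (remaining 3 vCPU)
46 vCPU → host 6 (remaining 18 vCPU)
40 vCPU → host 7 (remaining 24 vCPU)
40 vCPU → host 8 (remaining 24 vCPU)
62 vCPU → host 9 (remaining 2 vCPU)
55 vCPU → host 10 (remaining 9 vCPU)
20 vCPU → host 11 (remaining 44 vCPU)
53 vCPU → host 12 (remaining 11 vCPU)
57 vCPU → host 13 (remaining 7 vCPU)
11 vCPU → host 14 (remaining 53 vCPU)

14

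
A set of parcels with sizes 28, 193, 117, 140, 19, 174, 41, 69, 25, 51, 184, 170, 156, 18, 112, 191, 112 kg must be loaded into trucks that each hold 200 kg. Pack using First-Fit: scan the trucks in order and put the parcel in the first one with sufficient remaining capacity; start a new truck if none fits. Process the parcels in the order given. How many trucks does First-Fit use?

11

truck 1: place 28 kg, 172 kg left
truck 2: place 193 kg, 7 kg left
truck 1: place 117 kg, 55 kg left
truck 3: place 140 kg, 60 kg left
truck 1: place 19 kg, 36 kg left
truck 4: place 174 kg, 26 kg left
truck 3: place 41 kg, 19 kg left
truck 5: place 69 kg, 131 kg left
truck 1: place 25 kg, 11 kg left
truck 5: place 51 kg, 80 kg left
truck 6: place 184 kg, 16 kg left
truck 7: place 170 kg, 30 kg left
truck 8: place 156 kg, 44 kg left
truck 3: place 18 kg, 1 kg left
truck 9: place 112 kg, 88 kg left
truck 10: place 191 kg, 9 kg left
truck 11: place 112 kg, 88 kg left
Final trucks: [28,117,19,25] [193] [140,41,18] [174] [69,51] [184] [170] [156] [112] [191] [112].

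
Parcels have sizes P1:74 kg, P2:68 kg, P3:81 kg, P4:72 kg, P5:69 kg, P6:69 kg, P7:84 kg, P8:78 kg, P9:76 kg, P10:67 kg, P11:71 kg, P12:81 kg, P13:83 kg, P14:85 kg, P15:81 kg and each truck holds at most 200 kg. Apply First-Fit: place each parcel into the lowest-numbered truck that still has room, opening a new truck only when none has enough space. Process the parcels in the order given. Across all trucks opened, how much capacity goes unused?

461

Put P1 (74 kg) in truck 1; 126 kg remain.
Put P2 (68 kg) in truck 1; 58 kg remain.
Put P3 (81 kg) in truck 2; 119 kg remain.
Put P4 (72 kg) in truck 2; 47 kg remain.
Put P5 (69 kg) in truck 3; 131 kg remain.
Put P6 (69 kg) in truck 3; 62 kg remain.
Put P7 (84 kg) in truck 4; 116 kg remain.
Put P8 (78 kg) in truck 4; 38 kg remain.
Put P9 (76 kg) in truck 5; 124 kg remain.
Put P10 (67 kg) in truck 5; 57 kg remain.
Put P11 (71 kg) in truck 6; 129 kg remain.
Put P12 (81 kg) in truck 6; 48 kg remain.
Put P13 (83 kg) in truck 7; 117 kg remain.
Put P14 (85 kg) in truck 7; 32 kg remain.
Put P15 (81 kg) in truck 8; 119 kg remain.
8 trucks × 200 kg = 1600 kg; used 1139 kg; unused 461 kg.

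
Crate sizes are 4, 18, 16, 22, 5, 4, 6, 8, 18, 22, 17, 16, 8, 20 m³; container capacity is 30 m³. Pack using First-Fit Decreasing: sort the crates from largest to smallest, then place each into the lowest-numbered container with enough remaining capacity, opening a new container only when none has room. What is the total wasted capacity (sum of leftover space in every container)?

56

Sorted descending: 22, 22, 20, 18, 18, 17, 16, 16, 8, 8, 6, 5, 4, 4.
Put 22 m³ in container 1; 8 m³ remain.
Put 22 m³ in container 2; 8 m³ remain.
Put 20 m³ in container 3; 10 m³ remain.
Put 18 m³ in container 4; 12 m³ remain.
Put 18 m³ in container 5; 12 m³ remain.
Put 17 m³ in container 6; 13 m³ remain.
Put 16 m³ in container 7; 14 m³ remain.
Put 16 m³ in container 8; 14 m³ remain.
Put 8 m³ in container 1; 0 m³ remain.
Put 8 m³ in container 2; 0 m³ remain.
Put 6 m³ in container 3; 4 m³ remain.
Put 5 m³ in container 4; 7 m³ remain.
Put 4 m³ in container 3; 0 m³ remain.
Put 4 m³ in container 4; 3 m³ remain.
8 containers × 30 m³ = 240 m³; used 184 m³; unused 56 m³.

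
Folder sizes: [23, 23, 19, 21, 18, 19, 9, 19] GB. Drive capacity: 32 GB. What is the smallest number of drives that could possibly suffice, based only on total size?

5 drives

Total size = 23 + 23 + 19 + 21 + 18 + 19 + 9 + 19 = 151 GB.
⌈151 / 32⌉ = 5.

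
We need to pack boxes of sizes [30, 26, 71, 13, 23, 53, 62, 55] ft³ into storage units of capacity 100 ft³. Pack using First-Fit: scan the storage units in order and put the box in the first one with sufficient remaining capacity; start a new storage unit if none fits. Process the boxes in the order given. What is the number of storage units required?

5 storage units

Put 30 ft³ in storage unit 1; 70 ft³ remain.
Put 26 ft³ in storage unit 1; 44 ft³ remain.
Put 71 ft³ in storage unit 2; 29 ft³ remain.
Put 13 ft³ in storage unit 1; 31 ft³ remain.
Put 23 ft³ in storage unit 1; 8 ft³ remain.
Put 53 ft³ in storage unit 3; 47 ft³ remain.
Put 62 ft³ in storage unit 4; 38 ft³ remain.
Put 55 ft³ in storage unit 5; 45 ft³ remain.
Final storage units: [30,26,13,23] [71] [53] [62] [55].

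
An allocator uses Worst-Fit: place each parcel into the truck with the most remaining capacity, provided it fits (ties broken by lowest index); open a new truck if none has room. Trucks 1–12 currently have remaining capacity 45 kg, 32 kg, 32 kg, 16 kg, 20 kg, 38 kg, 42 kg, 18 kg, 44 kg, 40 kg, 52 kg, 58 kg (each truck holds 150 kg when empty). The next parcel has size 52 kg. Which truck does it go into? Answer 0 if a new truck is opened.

12

Trucks with room: truck 11 (52 kg), truck 12 (58 kg).
Most room is truck 12 with 58 kg free.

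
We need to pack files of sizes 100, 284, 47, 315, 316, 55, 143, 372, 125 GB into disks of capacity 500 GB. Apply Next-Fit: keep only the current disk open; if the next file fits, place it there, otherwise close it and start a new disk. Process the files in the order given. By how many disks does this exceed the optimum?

1

Next-Fit: [100,284,47] [315] [316,55] [143] [372,125] → 5 disks.
Total size 1757 GB; any packing needs at least ⌈1757/500⌉ = 4 disks.
An optimal packing achieves that bound: [372,125] [316,143] [315,100,55] [284,47] → 4 disks.
Excess: 5 − 4 = 1.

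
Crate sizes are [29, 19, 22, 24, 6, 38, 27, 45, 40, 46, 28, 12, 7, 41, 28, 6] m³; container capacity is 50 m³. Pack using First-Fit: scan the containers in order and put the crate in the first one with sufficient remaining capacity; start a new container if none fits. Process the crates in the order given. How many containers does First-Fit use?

10 containers

29 m³ → container 1 (remaining 21 m³)
19 m³ → container 1 (remaining 2 m³)
22 m³ → container 2 (remaining 28 m³)
24 m³ → container 2 (remaining 4 m³)
6 m³ → container 3 (remaining 44 m³)
38 m³ → container 3 (remaining 6 m³)
27 m³ → container 4 (remaining 23 m³)
45 m³ → container 5 (remaining 5 m³)
40 m³ → container 6 (remaining 10 m³)
46 m³ → container 7 (remaining 4 m³)
28 m³ → container 8 (remaining 22 m³)
12 m³ → container 4 (remaining 11 m³)
7 m³ → container 4 (remaining 4 m³)
41 m³ → container 9 (remaining 9 m³)
28 m³ → container 10 (remaining 22 m³)
6 m³ → container 3 (remaining 0 m³)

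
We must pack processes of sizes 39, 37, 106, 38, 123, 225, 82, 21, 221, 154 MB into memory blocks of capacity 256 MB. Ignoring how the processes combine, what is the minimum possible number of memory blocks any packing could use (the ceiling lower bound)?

Total size = 39 + 37 + 106 + 38 + 123 + 225 + 82 + 21 + 221 + 154 = 1046 MB.
⌈1046 / 256⌉ = 5.

5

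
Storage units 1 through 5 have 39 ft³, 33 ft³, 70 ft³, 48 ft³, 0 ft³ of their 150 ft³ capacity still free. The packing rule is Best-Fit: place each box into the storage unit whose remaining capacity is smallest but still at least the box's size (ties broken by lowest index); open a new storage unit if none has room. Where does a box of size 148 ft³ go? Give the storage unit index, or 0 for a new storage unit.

0

No storage unit has ≥ 148 ft³ free, so a new storage unit is opened.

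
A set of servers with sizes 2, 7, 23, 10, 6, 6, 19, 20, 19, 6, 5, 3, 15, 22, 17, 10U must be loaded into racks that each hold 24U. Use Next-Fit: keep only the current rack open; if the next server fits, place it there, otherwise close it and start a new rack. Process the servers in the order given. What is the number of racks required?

11

rack 1: place 2U, 22U left
rack 1: place 7U, 15U left
rack 2: place 23U, 1U left
rack 3: place 10U, 14U left
rack 3: place 6U, 8U left
rack 3: place 6U, 2U left
rack 4: place 19U, 5U left
rack 5: place 20U, 4U left
rack 6: place 19U, 5U left
rack 7: place 6U, 18U left
rack 7: place 5U, 13U left
rack 7: place 3U, 10U left
rack 8: place 15U, 9U left
rack 9: place 22U, 2U left
rack 10: place 17U, 7U left
rack 11: place 10U, 14U left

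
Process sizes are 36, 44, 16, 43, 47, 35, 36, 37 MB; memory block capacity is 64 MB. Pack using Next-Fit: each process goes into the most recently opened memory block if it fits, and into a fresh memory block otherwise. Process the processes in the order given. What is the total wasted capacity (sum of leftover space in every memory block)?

154

36 MB → memory block 1 (remaining 28 MB)
44 MB → memory block 2 (remaining 20 MB)
16 MB → memory block 2 (remaining 4 MB)
43 MB → memory block 3 (remaining 21 MB)
47 MB → memory block 4 (remaining 17 MB)
35 MB → memory block 5 (remaining 29 MB)
36 MB → memory block 6 (remaining 28 MB)
37 MB → memory block 7 (remaining 27 MB)
7 memory blocks × 64 MB = 448 MB; used 294 MB; unused 154 MB.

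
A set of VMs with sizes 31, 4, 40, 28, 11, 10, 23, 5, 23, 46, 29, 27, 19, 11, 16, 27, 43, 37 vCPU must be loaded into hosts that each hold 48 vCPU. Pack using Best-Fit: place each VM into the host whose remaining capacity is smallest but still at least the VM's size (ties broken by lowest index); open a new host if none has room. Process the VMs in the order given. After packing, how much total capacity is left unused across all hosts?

50

31 vCPU → host 1 (remaining 17 vCPU)
4 vCPU → host 1 (remaining 13 vCPU)
40 vCPU → host 2 (remaining 8 vCPU)
28 vCPU → host 3 (remaining 20 vCPU)
11 vCPU → host 1 (remaining 2 vCPU)
10 vCPU → host 3 (remaining 10 vCPU)
23 vCPU → host 4 (remaining 25 vCPU)
5 vCPU → host 2 (remaining 3 vCPU)
23 vCPU → host 4 (remaining 2 vCPU)
46 vCPU → host 5 (remaining 2 vCPU)
29 vCPU → host 6 (remaining 19 vCPU)
27 vCPU → host 7 (remaining 21 vCPU)
19 vCPU → host 6 (remaining 0 vCPU)
11 vCPU → host 7 (remaining 10 vCPU)
16 vCPU → host 8 (remaining 32 vCPU)
27 vCPU → host 8 (remaining 5 vCPU)
43 vCPU → host 9 (remaining 5 vCPU)
37 vCPU → host 10 (remaining 11 vCPU)
10 hosts × 48 vCPU = 480 vCPU; used 430 vCPU; unused 50 vCPU.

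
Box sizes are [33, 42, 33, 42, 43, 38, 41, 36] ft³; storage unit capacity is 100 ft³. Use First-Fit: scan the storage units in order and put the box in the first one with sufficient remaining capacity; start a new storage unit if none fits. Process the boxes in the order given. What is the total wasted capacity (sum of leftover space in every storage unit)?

33 ft³ → storage unit 1 (remaining 67 ft³)
42 ft³ → storage unit 1 (remaining 25 ft³)
33 ft³ → storage unit 2 (remaining 67 ft³)
42 ft³ → storage unit 2 (remaining 25 ft³)
43 ft³ → storage unit 3 (remaining 57 ft³)
38 ft³ → storage unit 3 (remaining 19 ft³)
41 ft³ → storage unit 4 (remaining 59 ft³)
36 ft³ → storage unit 4 (remaining 23 ft³)
4 storage units × 100 ft³ = 400 ft³; used 308 ft³; unused 92 ft³.

92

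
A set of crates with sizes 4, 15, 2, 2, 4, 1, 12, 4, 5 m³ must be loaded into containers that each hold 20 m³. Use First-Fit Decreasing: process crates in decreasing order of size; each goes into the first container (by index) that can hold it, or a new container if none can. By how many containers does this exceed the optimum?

First-Fit Decreasing: [15,5] [12,4,4] [4,2,2,1] → 3 containers.
Total size 49 m³; any packing needs at least ⌈49/20⌉ = 3 containers.
So 3 is already optimal.

0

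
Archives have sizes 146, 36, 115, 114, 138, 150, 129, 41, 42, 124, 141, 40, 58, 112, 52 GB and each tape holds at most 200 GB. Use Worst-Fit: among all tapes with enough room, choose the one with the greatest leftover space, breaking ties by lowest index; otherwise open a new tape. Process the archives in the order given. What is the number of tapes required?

Put 146 GB in tape 1; 54 GB remain.
Put 36 GB in tape 1; 18 GB remain.
Put 115 GB in tape 2; 85 GB remain.
Put 114 GB in tape 3; 86 GB remain.
Put 138 GB in tape 4; 62 GB remain.
Put 150 GB in tape 5; 50 GB remain.
Put 129 GB in tape 6; 71 GB remain.
Put 41 GB in tape 3; 45 GB remain.
Put 42 GB in tape 2; 43 GB remain.
Put 124 GB in tape 7; 76 GB remain.
Put 141 GB in tape 8; 59 GB remain.
Put 40 GB in tape 7; 36 GB remain.
Put 58 GB in tape 6; 13 GB remain.
Put 112 GB in tape 9; 88 GB remain.
Put 52 GB in tape 9; 36 GB remain.

9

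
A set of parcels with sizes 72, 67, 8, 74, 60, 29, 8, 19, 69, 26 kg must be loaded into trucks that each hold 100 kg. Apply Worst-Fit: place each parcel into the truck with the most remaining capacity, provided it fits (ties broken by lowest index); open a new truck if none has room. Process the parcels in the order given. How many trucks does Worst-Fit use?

truck 1: place 72 kg, 28 kg left
truck 2: place 67 kg, 33 kg left
truck 2: place 8 kg, 25 kg left
truck 3: place 74 kg, 26 kg left
truck 4: place 60 kg, 40 kg left
truck 4: place 29 kg, 11 kg left
truck 1: place 8 kg, 20 kg left
truck 3: place 19 kg, 7 kg left
truck 5: place 69 kg, 31 kg left
truck 5: place 26 kg, 5 kg left

5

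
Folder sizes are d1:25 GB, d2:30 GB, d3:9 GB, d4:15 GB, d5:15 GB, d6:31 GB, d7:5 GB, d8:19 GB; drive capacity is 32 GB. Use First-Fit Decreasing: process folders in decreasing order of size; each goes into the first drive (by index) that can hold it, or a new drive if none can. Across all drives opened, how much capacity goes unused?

Sorted descending: 31, 30, 25, 19, 15, 15, 9, 5.
31 GB → drive 1 (remaining 1 GB)
30 GB → drive 2 (remaining 2 GB)
25 GB → drive 3 (remaining 7 GB)
19 GB → drive 4 (remaining 13 GB)
15 GB → drive 5 (remaining 17 GB)
15 GB → drive 5 (remaining 2 GB)
9 GB → drive 4 (remaining 4 GB)
5 GB → drive 3 (remaining 2 GB)
5 drives × 32 GB = 160 GB; used 149 GB; unused 11 GB.

11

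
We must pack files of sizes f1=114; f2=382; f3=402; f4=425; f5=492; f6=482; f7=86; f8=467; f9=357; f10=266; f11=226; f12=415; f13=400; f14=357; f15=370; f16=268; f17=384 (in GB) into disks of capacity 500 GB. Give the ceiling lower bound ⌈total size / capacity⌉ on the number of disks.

Total size = 114 + 382 + 402 + 425 + 492 + 482 + 86 + 467 + 357 + 266 + 226 + 415 + 400 + 357 + 370 + 268 + 384 = 5893 GB.
⌈5893 / 500⌉ = 12.

12 disks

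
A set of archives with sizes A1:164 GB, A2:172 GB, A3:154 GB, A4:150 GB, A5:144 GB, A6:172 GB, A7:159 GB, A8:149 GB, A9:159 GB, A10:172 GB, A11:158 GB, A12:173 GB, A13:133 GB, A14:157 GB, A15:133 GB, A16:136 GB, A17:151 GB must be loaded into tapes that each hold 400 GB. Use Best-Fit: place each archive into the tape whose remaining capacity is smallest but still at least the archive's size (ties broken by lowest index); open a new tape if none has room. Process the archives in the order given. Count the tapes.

9 tapes

A1 (164 GB) → tape 1 (remaining 236 GB)
A2 (172 GB) → tape 1 (remaining 64 GB)
A3 (154 GB) → tape 2 (remaining 246 GB)
A4 (150 GB) → tape 2 (remaining 96 GB)
A5 (144 GB) → tape 3 (remaining 256 GB)
A6 (172 GB) → tape 3 (remaining 84 GB)
A7 (159 GB) → tape 4 (remaining 241 GB)
A8 (149 GB) → tape 4 (remaining 92 GB)
A9 (159 GB) → tape 5 (remaining 241 GB)
A10 (172 GB) → tape 5 (remaining 69 GB)
A11 (158 GB) → tape 6 (remaining 242 GB)
A12 (173 GB) → tape 6 (remaining 69 GB)
A13 (133 GB) → tape 7 (remaining 267 GB)
A14 (157 GB) → tape 7 (remaining 110 GB)
A15 (133 GB) → tape 8 (remaining 267 GB)
A16 (136 GB) → tape 8 (remaining 131 GB)
A17 (151 GB) → tape 9 (remaining 249 GB)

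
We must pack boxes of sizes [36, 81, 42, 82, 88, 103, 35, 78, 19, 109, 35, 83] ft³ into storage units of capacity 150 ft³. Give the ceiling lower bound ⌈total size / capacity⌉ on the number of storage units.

Total size = 36 + 81 + 42 + 82 + 88 + 103 + 35 + 78 + 19 + 109 + 35 + 83 = 791 ft³.
⌈791 / 150⌉ = 6.

6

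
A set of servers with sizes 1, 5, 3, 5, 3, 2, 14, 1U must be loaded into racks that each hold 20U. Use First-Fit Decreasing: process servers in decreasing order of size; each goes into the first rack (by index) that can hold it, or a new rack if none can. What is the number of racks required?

Sorted descending: 14, 5, 5, 3, 3, 2, 1, 1.
14U → rack 1 (remaining 6U)
5U → rack 1 (remaining 1U)
5U → rack 2 (remaining 15U)
3U → rack 2 (remaining 12U)
3U → rack 2 (remaining 9U)
2U → rack 2 (remaining 7U)
1U → rack 1 (remaining 0U)
1U → rack 2 (remaining 6U)

2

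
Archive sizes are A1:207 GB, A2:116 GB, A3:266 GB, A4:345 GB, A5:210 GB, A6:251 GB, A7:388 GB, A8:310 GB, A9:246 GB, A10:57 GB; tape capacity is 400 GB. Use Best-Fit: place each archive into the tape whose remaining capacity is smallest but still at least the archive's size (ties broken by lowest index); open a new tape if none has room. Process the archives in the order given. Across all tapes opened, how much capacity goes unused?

A1 (207 GB) → tape 1 (remaining 193 GB)
A2 (116 GB) → tape 1 (remaining 77 GB)
A3 (266 GB) → tape 2 (remaining 134 GB)
A4 (345 GB) → tape 3 (remaining 55 GB)
A5 (210 GB) → tape 4 (remaining 190 GB)
A6 (251 GB) → tape 5 (remaining 149 GB)
A7 (388 GB) → tape 6 (remaining 12 GB)
A8 (310 GB) → tape 7 (remaining 90 GB)
A9 (246 GB) → tape 8 (remaining 154 GB)
A10 (57 GB) → tape 1 (remaining 20 GB)
8 tapes × 400 GB = 3200 GB; used 2396 GB; unused 804 GB.

804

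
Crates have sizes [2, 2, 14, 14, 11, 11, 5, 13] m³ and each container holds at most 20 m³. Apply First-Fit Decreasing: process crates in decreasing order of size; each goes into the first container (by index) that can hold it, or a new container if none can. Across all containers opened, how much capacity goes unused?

28

Sorted descending: 14, 14, 13, 11, 11, 5, 2, 2.
Put 14 m³ in container 1; 6 m³ remain.
Put 14 m³ in container 2; 6 m³ remain.
Put 13 m³ in container 3; 7 m³ remain.
Put 11 m³ in container 4; 9 m³ remain.
Put 11 m³ in container 5; 9 m³ remain.
Put 5 m³ in container 1; 1 m³ remain.
Put 2 m³ in container 2; 4 m³ remain.
Put 2 m³ in container 2; 2 m³ remain.
5 containers × 20 m³ = 100 m³; used 72 m³; unused 28 m³.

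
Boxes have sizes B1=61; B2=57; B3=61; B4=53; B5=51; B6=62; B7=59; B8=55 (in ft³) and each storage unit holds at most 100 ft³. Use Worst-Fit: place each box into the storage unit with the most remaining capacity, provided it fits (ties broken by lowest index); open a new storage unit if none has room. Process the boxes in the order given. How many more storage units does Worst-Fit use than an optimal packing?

Worst-Fit: [61] [57] [61] [53] [51] [62] [59] [55] → 8 storage units.
8 boxes exceed 50 ft³ (half the capacity), and no two of those can share a storage unit, so at least 8 storage units are needed.
So 8 is already optimal.

0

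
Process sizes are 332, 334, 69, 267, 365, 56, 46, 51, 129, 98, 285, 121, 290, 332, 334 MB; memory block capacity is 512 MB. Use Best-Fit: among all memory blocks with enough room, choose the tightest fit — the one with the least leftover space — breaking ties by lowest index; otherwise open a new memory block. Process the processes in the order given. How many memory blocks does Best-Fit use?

8 memory blocks

memory block 1: place 332 MB, 180 MB left
memory block 2: place 334 MB, 178 MB left
memory block 2: place 69 MB, 109 MB left
memory block 3: place 267 MB, 245 MB left
memory block 4: place 365 MB, 147 MB left
memory block 2: place 56 MB, 53 MB left
memory block 2: place 46 MB, 7 MB left
memory block 4: place 51 MB, 96 MB left
memory block 1: place 129 MB, 51 MB left
memory block 3: place 98 MB, 147 MB left
memory block 5: place 285 MB, 227 MB left
memory block 3: place 121 MB, 26 MB left
memory block 6: place 290 MB, 222 MB left
memory block 7: place 332 MB, 180 MB left
memory block 8: place 334 MB, 178 MB left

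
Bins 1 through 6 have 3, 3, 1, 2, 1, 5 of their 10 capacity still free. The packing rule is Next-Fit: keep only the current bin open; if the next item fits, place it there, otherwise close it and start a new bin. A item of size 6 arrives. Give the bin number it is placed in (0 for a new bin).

0

Next-Fit only looks at bin 6, which has 5 free.
6 does not fit, so a new bin is opened.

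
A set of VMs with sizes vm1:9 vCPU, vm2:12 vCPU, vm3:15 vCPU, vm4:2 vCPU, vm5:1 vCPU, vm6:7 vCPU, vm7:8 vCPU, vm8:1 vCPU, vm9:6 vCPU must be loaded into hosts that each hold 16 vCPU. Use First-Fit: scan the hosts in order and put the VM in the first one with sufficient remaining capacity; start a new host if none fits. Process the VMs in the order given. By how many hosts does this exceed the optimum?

1

First-Fit: [9,2,1,1] [12] [15] [7,8] [6] → 5 hosts.
Total size 61 vCPU; any packing needs at least ⌈61/16⌉ = 4 hosts.
An optimal packing achieves that bound: [15,1] [12,2,1] [9,7] [8,6] → 4 hosts.
Excess: 5 − 4 = 1.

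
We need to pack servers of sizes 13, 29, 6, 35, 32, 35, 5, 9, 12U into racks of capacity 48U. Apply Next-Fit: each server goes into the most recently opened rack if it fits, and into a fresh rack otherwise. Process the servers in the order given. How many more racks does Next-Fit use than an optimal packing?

1

Next-Fit: [13,29,6] [35] [32] [35,5] [9,12] → 5 racks.
Total size 176U; any packing needs at least ⌈176/48⌉ = 4 racks.
An optimal packing achieves that bound: [35,13] [35,12] [32,9,6] [29,5] → 4 racks.
Excess: 5 − 4 = 1.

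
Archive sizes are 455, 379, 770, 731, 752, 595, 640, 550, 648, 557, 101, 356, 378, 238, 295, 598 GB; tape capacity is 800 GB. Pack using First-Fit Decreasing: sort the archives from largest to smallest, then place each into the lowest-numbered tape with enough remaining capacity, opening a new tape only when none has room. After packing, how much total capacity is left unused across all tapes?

Sorted descending: 770, 752, 731, 648, 640, 598, 595, 557, 550, 455, 379, 378, 356, 295, 238, 101.
Put 770 GB in tape 1; 30 GB remain.
Put 752 GB in tape 2; 48 GB remain.
Put 731 GB in tape 3; 69 GB remain.
Put 648 GB in tape 4; 152 GB remain.
Put 640 GB in tape 5; 160 GB remain.
Put 598 GB in tape 6; 202 GB remain.
Put 595 GB in tape 7; 205 GB remain.
Put 557 GB in tape 8; 243 GB remain.
Put 550 GB in tape 9; 250 GB remain.
Put 455 GB in tape 10; 345 GB remain.
Put 379 GB in tape 11; 421 GB remain.
Put 378 GB in tape 11; 43 GB remain.
Put 356 GB in tape 12; 444 GB remain.
Put 295 GB in tape 10; 50 GB remain.
Put 238 GB in tape 8; 5 GB remain.
Put 101 GB in tape 4; 51 GB remain.
12 tapes × 800 GB = 9600 GB; used 8043 GB; unused 1557 GB.

1557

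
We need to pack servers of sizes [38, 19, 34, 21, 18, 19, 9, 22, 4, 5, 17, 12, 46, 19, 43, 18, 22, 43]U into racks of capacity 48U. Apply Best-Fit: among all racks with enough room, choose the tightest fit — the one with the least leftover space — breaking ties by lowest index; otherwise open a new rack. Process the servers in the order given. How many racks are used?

10

38U → rack 1 (remaining 10U)
19U → rack 2 (remaining 29U)
34U → rack 3 (remaining 14U)
21U → rack 2 (remaining 8U)
18U → rack 4 (remaining 30U)
19U → rack 4 (remaining 11U)
9U → rack 1 (remaining 1U)
22U → rack 5 (remaining 26U)
4U → rack 2 (remaining 4U)
5U → rack 4 (remaining 6U)
17U → rack 5 (remaining 9U)
12U → rack 3 (remaining 2U)
46U → rack 6 (remaining 2U)
19U → rack 7 (remaining 29U)
43U → rack 8 (remaining 5U)
18U → rack 7 (remaining 11U)
22U → rack 9 (remaining 26U)
43U → rack 10 (remaining 5U)
Final racks: [38,9] [19,21,4] [34,12] [18,19,5] [22,17] [46] [19,18] [43] [22] [43].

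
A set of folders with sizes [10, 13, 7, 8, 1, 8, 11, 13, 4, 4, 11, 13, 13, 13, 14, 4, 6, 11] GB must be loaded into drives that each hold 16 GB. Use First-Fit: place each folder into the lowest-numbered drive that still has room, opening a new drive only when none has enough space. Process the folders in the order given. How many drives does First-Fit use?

13 drives

10 GB → drive 1 (remaining 6 GB)
13 GB → drive 2 (remaining 3 GB)
7 GB → drive 3 (remaining 9 GB)
8 GB → drive 3 (remaining 1 GB)
1 GB → drive 1 (remaining 5 GB)
8 GB → drive 4 (remaining 8 GB)
11 GB → drive 5 (remaining 5 GB)
13 GB → drive 6 (remaining 3 GB)
4 GB → drive 1 (remaining 1 GB)
4 GB → drive 4 (remaining 4 GB)
11 GB → drive 7 (remaining 5 GB)
13 GB → drive 8 (remaining 3 GB)
13 GB → drive 9 (remaining 3 GB)
13 GB → drive 10 (remaining 3 GB)
14 GB → drive 11 (remaining 2 GB)
4 GB → drive 4 (remaining 0 GB)
6 GB → drive 12 (remaining 10 GB)
11 GB → drive 13 (remaining 5 GB)
Final drives: [10,1,4] [13] [7,8] [8,4,4] [11] [13] [11] [13] [13] [13] [14] [6] [11].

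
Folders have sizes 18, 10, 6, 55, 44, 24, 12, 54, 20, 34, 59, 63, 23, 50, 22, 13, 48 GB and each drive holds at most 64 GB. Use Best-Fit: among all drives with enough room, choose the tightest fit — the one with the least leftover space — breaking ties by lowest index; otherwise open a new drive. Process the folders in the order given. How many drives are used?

10 drives

drive 1: place 18 GB, 46 GB left
drive 1: place 10 GB, 36 GB left
drive 1: place 6 GB, 30 GB left
drive 2: place 55 GB, 9 GB left
drive 3: place 44 GB, 20 GB left
drive 1: place 24 GB, 6 GB left
drive 3: place 12 GB, 8 GB left
drive 4: place 54 GB, 10 GB left
drive 5: place 20 GB, 44 GB left
drive 5: place 34 GB, 10 GB left
drive 6: place 59 GB, 5 GB left
drive 7: place 63 GB, 1 GB left
drive 8: place 23 GB, 41 GB left
drive 9: place 50 GB, 14 GB left
drive 8: place 22 GB, 19 GB left
drive 9: place 13 GB, 1 GB left
drive 10: place 48 GB, 16 GB left
Final drives: [18,10,6,24] [55] [44,12] [54] [20,34] [59] [63] [23,22] [50,13] [48].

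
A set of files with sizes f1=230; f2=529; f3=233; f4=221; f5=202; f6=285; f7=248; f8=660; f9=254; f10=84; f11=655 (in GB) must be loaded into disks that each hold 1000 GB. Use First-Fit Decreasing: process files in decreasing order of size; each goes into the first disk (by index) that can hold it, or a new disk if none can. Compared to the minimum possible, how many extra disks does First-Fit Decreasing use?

0

First-Fit Decreasing: [660,285] [655,254,84] [529,248,221] [233,230,202] → 4 disks.
Total size 3601 GB; any packing needs at least ⌈3601/1000⌉ = 4 disks.
So 4 is already optimal.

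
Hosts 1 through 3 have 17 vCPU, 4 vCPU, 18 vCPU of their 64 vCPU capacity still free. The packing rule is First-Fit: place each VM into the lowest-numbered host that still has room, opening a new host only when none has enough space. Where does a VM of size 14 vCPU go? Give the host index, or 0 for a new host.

1

Hosts with room: host 1 (17 vCPU), host 3 (18 vCPU).
The first with room is host 1.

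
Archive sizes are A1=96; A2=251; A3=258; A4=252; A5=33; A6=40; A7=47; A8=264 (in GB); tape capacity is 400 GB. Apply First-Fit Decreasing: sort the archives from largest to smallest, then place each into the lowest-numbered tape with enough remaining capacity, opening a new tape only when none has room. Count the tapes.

Sorted descending: 264, 258, 252, 251, 96, 47, 40, 33.
Put 264 GB in tape 1; 136 GB remain.
Put 258 GB in tape 2; 142 GB remain.
Put 252 GB in tape 3; 148 GB remain.
Put 251 GB in tape 4; 149 GB remain.
Put 96 GB in tape 1; 40 GB remain.
Put 47 GB in tape 2; 95 GB remain.
Put 40 GB in tape 1; 0 GB remain.
Put 33 GB in tape 2; 62 GB remain.
Final tapes: [264,96,40] [258,47,33] [252] [251].

4 tapes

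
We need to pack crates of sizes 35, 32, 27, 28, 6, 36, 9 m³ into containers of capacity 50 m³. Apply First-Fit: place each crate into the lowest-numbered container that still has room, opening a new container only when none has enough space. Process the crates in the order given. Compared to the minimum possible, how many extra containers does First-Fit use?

First-Fit: [35,6,9] [32] [27] [28] [36] → 5 containers.
5 crates exceed 25 m³ (half the capacity), and no two of those can share a container, so at least 5 containers are needed.
So 5 is already optimal.

0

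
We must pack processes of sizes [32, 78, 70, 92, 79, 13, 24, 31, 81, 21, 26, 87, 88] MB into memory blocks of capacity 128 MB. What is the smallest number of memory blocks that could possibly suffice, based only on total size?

Total size = 32 + 78 + 70 + 92 + 79 + 13 + 24 + 31 + 81 + 21 + 26 + 87 + 88 = 722 MB.
⌈722 / 128⌉ = 6.

6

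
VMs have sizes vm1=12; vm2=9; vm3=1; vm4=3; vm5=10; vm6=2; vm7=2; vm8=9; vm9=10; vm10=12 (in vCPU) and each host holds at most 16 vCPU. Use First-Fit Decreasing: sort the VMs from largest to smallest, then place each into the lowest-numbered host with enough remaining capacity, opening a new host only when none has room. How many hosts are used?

Sorted descending: 12, 12, 10, 10, 9, 9, 3, 2, 2, 1.
12 vCPU → host 1 (remaining 4 vCPU)
12 vCPU → host 2 (remaining 4 vCPU)
10 vCPU → host 3 (remaining 6 vCPU)
10 vCPU → host 4 (remaining 6 vCPU)
9 vCPU → host 5 (remaining 7 vCPU)
9 vCPU → host 6 (remaining 7 vCPU)
3 vCPU → host 1 (remaining 1 vCPU)
2 vCPU → host 2 (remaining 2 vCPU)
2 vCPU → host 2 (remaining 0 vCPU)
1 vCPU → host 1 (remaining 0 vCPU)
Final hosts: [12,3,1] [12,2,2] [10] [10] [9] [9].

6 hosts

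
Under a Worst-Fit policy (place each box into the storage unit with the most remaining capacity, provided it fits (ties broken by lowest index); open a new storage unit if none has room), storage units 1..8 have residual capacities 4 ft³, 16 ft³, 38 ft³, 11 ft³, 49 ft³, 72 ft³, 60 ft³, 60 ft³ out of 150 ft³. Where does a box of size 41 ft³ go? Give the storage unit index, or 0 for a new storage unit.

6

Storage units with room: storage unit 5 (49 ft³), storage unit 6 (72 ft³), storage unit 7 (60 ft³), storage unit 8 (60 ft³).
Most room is storage unit 6 with 72 ft³ free.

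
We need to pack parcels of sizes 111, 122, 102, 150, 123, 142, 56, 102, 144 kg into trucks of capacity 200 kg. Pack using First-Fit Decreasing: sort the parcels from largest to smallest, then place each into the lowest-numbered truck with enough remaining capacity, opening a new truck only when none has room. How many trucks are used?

Sorted descending: 150, 144, 142, 123, 122, 111, 102, 102, 56.
truck 1: place 150 kg, 50 kg left
truck 2: place 144 kg, 56 kg left
truck 3: place 142 kg, 58 kg left
truck 4: place 123 kg, 77 kg left
truck 5: place 122 kg, 78 kg left
truck 6: place 111 kg, 89 kg left
truck 7: place 102 kg, 98 kg left
truck 8: place 102 kg, 98 kg left
truck 2: place 56 kg, 0 kg left

8 trucks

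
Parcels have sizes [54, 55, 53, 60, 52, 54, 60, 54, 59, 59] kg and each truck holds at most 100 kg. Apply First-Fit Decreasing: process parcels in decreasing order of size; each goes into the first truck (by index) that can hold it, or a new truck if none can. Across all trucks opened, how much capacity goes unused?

Sorted descending: 60, 60, 59, 59, 55, 54, 54, 54, 53, 52.
truck 1: place 60 kg, 40 kg left
truck 2: place 60 kg, 40 kg left
truck 3: place 59 kg, 41 kg left
truck 4: place 59 kg, 41 kg left
truck 5: place 55 kg, 45 kg left
truck 6: place 54 kg, 46 kg left
truck 7: place 54 kg, 46 kg left
truck 8: place 54 kg, 46 kg left
truck 9: place 53 kg, 47 kg left
truck 10: place 52 kg, 48 kg left
10 trucks × 100 kg = 1000 kg; used 560 kg; unused 440 kg.

440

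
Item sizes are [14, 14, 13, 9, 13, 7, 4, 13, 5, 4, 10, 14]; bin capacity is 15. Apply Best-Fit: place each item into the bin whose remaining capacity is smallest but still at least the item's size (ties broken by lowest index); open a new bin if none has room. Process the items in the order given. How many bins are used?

Put 14 in bin 1; 1 remain.
Put 14 in bin 2; 1 remain.
Put 13 in bin 3; 2 remain.
Put 9 in bin 4; 6 remain.
Put 13 in bin 5; 2 remain.
Put 7 in bin 6; 8 remain.
Put 4 in bin 4; 2 remain.
Put 13 in bin 7; 2 remain.
Put 5 in bin 6; 3 remain.
Put 4 in bin 8; 11 remain.
Put 10 in bin 8; 1 remain.
Put 14 in bin 9; 1 remain.

9 bins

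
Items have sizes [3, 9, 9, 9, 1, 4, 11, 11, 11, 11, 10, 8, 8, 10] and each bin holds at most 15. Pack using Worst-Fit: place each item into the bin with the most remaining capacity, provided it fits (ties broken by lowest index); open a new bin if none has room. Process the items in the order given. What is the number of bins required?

11

bin 1: place 3, 12 left
bin 1: place 9, 3 left
bin 2: place 9, 6 left
bin 3: place 9, 6 left
bin 2: place 1, 5 left
bin 3: place 4, 2 left
bin 4: place 11, 4 left
bin 5: place 11, 4 left
bin 6: place 11, 4 left
bin 7: place 11, 4 left
bin 8: place 10, 5 left
bin 9: place 8, 7 left
bin 10: place 8, 7 left
bin 11: place 10, 5 left
Final bins: [3,9] [9,1] [9,4] [11] [11] [11] [11] [10] [8] [8] [10].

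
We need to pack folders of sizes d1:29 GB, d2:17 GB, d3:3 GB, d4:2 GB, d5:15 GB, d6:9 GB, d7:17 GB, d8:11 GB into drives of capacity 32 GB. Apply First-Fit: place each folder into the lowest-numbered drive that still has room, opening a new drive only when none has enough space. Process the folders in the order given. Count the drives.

4

d1 (29 GB) → drive 1 (remaining 3 GB)
d2 (17 GB) → drive 2 (remaining 15 GB)
d3 (3 GB) → drive 1 (remaining 0 GB)
d4 (2 GB) → drive 2 (remaining 13 GB)
d5 (15 GB) → drive 3 (remaining 17 GB)
d6 (9 GB) → drive 2 (remaining 4 GB)
d7 (17 GB) → drive 3 (remaining 0 GB)
d8 (11 GB) → drive 4 (remaining 21 GB)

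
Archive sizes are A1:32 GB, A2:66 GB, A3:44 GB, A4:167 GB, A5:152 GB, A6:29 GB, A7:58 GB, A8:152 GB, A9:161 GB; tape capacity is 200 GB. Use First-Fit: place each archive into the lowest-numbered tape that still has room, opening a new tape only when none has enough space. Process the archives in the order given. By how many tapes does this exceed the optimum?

First-Fit: [32,66,44,29] [167] [152] [58] [152] [161] → 6 tapes.
Total size 861 GB; any packing needs at least ⌈861/200⌉ = 5 tapes.
An optimal packing achieves that bound: [167,32] [161,29] [152,44] [152] [66,58] → 5 tapes.
Excess: 6 − 5 = 1.

1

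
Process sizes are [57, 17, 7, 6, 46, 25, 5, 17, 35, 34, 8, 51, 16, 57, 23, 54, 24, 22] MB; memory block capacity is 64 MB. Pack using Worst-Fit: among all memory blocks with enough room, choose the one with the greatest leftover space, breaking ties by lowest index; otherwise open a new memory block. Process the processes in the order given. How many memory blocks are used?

10

Put 57 MB in memory block 1; 7 MB remain.
Put 17 MB in memory block 2; 47 MB remain.
Put 7 MB in memory block 2; 40 MB remain.
Put 6 MB in memory block 2; 34 MB remain.
Put 46 MB in memory block 3; 18 MB remain.
Put 25 MB in memory block 2; 9 MB remain.
Put 5 MB in memory block 3; 13 MB remain.
Put 17 MB in memory block 4; 47 MB remain.
Put 35 MB in memory block 4; 12 MB remain.
Put 34 MB in memory block 5; 30 MB remain.
Put 8 MB in memory block 5; 22 MB remain.
Put 51 MB in memory block 6; 13 MB remain.
Put 16 MB in memory block 5; 6 MB remain.
Put 57 MB in memory block 7; 7 MB remain.
Put 23 MB in memory block 8; 41 MB remain.
Put 54 MB in memory block 9; 10 MB remain.
Put 24 MB in memory block 8; 17 MB remain.
Put 22 MB in memory block 10; 42 MB remain.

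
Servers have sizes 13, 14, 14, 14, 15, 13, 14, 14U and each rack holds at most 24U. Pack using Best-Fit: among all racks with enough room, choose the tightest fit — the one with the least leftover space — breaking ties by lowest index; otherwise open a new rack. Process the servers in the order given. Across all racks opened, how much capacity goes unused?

81

rack 1: place 13U, 11U left
rack 2: place 14U, 10U left
rack 3: place 14U, 10U left
rack 4: place 14U, 10U left
rack 5: place 15U, 9U left
rack 6: place 13U, 11U left
rack 7: place 14U, 10U left
rack 8: place 14U, 10U left
8 racks × 24U = 192U; used 111U; unused 81U.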